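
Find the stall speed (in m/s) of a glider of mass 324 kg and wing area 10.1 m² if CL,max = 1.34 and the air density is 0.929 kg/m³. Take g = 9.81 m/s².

V_stall = 22.5 m/s

Stall occurs when L = W at CL,max. W = mg = 324 × 9.81 = 3178 N.
From L = ½ρV²S·CL,max = W: V_stall = √(2W/(ρSCL,max)) = √(2·3178/(0.929·10.1·1.34))
V_stall = √505.6 = 22.5 m/s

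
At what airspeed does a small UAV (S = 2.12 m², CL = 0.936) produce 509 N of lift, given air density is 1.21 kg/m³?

v = 20.6 m/s

L = ½ρv²S·CL ⇒ v = √(2L/(ρ·S·CL))
v = √(2 × 509 / (1.21 × 2.12 × 0.936)) = √424 = 20.6 m/s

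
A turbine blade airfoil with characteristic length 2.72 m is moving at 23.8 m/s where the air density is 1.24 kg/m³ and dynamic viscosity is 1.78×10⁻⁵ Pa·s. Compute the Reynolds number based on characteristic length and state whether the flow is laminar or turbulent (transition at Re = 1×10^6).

Re = 4.51×10^6 (turbulent)

Re = ρ·v·c/μ = 1.24 × 23.8 × 2.72 / (1.78×10⁻⁵) = 4.51×10^6
Since 4.51×10^6 > 1×10^6, the flow is turbulent.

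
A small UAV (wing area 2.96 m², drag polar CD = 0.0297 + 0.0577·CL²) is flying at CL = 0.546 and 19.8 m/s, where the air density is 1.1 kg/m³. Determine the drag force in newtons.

CD = 0.0297 + 0.0577 × 0.546² = 0.0469
D = ½ρv²S·CD = ½ × 1.1 × 19.8² × 2.96 × 0.0469 = 29.9 N

D = 29.9 N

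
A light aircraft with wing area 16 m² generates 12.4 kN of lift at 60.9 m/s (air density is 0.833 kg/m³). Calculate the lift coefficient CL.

CL = 0.502

From L = ½ρv²S·CL, rearranging gives CL = 2L/(ρv²S).
CL = 2 × 12400 / (0.833 × 60.9² × 16) = 0.502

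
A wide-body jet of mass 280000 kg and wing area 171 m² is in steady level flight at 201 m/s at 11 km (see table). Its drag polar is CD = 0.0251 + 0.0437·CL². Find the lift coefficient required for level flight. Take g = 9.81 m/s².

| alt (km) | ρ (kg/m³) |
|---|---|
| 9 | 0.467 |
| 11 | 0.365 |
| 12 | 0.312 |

At 11 km, from the table: ρ = 0.365 kg/m³.
In steady level flight, lift balances weight: W = mg = 280000 × 9.81 = 2.7468×10^6 N.
q = ½ρv² = ½ × 0.365 × 201² = 7373 Pa.
Required CL = L/(qS) = 2.7468×10^6/(7373·171) = 2.179.

CL = 2.18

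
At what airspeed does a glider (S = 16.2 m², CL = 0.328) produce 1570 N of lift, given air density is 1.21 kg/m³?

L = ½ρv²S·CL ⇒ v = √(2L/(ρ·S·CL))
v = √(2 × 1570 / (1.21 × 16.2 × 0.328)) = √488.4 = 22.1 m/s

v = 22.1 m/s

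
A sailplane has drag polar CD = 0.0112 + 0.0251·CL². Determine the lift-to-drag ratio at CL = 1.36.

CD = 0.0112 + 0.0251 × 1.36² = 0.05762
L/D = CL/CD = 1.36 / 0.05762 = 23.6

L/D = 23.6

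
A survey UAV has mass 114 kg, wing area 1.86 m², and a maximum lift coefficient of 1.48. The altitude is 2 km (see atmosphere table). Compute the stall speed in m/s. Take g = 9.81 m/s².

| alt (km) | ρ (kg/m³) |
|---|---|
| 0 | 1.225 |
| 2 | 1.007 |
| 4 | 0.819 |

At 2 km, from the table: ρ = 1.007 kg/m³.
Stall occurs when L = W at CL,max. W = mg = 114 × 9.81 = 1118 N.
From L = ½ρV²S·CL,max = W: V_stall = √(2W/(ρSCL,max)) = √(2·1118/(1.007·1.86·1.48))
V_stall = √806.9 = 28.4 m/s

V_stall = 28.4 m/s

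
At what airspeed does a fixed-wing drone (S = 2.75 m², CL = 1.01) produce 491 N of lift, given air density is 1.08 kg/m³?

L = ½ρv²S·CL ⇒ v = √(2L/(ρ·S·CL))
v = √(2 × 491 / (1.08 × 2.75 × 1.01)) = √327.4 = 18.1 m/s

v = 18.1 m/s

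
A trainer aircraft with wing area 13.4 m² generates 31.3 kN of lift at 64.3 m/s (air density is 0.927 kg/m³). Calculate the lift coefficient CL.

From L = ½ρv²S·CL, rearranging gives CL = 2L/(ρv²S).
CL = 2 × 31300 / (0.927 × 64.3² × 13.4) = 1.22

CL = 1.22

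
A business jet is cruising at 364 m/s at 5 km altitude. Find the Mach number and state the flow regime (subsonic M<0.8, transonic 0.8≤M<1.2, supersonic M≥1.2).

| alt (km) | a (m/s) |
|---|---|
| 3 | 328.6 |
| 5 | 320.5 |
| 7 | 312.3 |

At 5 km, from the table: a = 320.5 m/s.
M = v/a = 364 / 320.5 = 1.14
M = 1.14 → transonic.

M = 1.14 (transonic)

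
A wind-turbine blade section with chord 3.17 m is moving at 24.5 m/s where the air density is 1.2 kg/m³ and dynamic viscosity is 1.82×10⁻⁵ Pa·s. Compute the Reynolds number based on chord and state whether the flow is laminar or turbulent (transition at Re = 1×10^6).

Re = ρ·v·c/μ = 1.2 × 24.5 × 3.17 / (1.82×10⁻⁵) = 5.12×10^6
Since 5.12×10^6 > 1×10^6, the flow is turbulent.

Re = 5.12×10^6 (turbulent)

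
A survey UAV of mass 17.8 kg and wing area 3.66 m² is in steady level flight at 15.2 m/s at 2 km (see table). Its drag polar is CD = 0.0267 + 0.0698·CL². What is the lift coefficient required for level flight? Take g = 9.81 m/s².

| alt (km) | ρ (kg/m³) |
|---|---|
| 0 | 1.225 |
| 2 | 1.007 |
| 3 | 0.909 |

At 2 km, from the table: ρ = 1.007 kg/m³.
In steady level flight, lift balances weight: W = mg = 17.8 × 9.81 = 174.62 N.
q = ½ρv² = ½ × 1.007 × 15.2² = 116.3 Pa.
CL = 2W/(ρv²S) = 2×174.62/(1.007×15.2²×3.66) = 0.4101.

CL = 0.41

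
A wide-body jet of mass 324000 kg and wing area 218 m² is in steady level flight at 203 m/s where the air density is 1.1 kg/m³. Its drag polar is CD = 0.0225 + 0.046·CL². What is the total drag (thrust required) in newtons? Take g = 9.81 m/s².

In steady level flight, lift balances weight: W = mg = 324000 × 9.81 = 3.1784×10^6 N.
Dynamic pressure q = 0.5 × 1.1 × 203² = 22660 Pa.
CL = W/(q·S) = 3.1784×10^6 / (22660 × 218) = 0.6433.
CD = 0.0225 + 0.046 × 0.6433² = 0.04154.
D = q·S·CD = 22660 × 218 × 0.04154 = 2.052×10^5 N

D = 2.05×10^5 N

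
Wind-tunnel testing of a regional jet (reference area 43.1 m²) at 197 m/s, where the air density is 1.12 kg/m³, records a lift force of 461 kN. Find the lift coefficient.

From L = ½ρv²S·CL, rearranging gives CL = 2L/(ρv²S).
CL = 2 × 4.61×10^5 / (1.12 × 197² × 43.1) = 0.492

CL = 0.492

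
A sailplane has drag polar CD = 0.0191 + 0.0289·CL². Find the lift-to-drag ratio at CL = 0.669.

L/D = 20.9

CD = 0.0191 + 0.0289 × 0.669² = 0.03203
L/D = CL/CD = 0.669 / 0.03203 = 20.9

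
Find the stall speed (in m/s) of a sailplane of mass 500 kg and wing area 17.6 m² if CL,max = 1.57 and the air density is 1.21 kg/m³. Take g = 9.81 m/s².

V_stall = 17.1 m/s

Weight W = mg = 500 × 9.81 = 4905 N.
V_stall = √(2W/(ρ·S·CL,max)) = √(2 × 4905 / (1.21 × 17.6 × 1.57))
V_stall = √293.4 = 17.1 m/s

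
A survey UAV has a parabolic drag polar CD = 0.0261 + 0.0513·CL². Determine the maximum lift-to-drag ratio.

(L/D)max = 13.7

For CD = CD0 + K·CL², (L/D)max occurs at CL* = √(CD0/K) and equals 1/(2√(K·CD0)).
(L/D)max = 1/(2√(0.0513 × 0.0261)) = 1/(2 × 0.03659) = 13.7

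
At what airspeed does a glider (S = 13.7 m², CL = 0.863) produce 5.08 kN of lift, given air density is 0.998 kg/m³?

L = ½ρv²S·CL ⇒ v = √(2L/(ρ·S·CL))
v = √(2 × 5080 / (0.998 × 13.7 × 0.863)) = √861.1 = 29.3 m/s

v = 29.3 m/s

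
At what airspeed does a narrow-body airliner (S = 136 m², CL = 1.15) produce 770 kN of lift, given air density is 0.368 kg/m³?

v = 164 m/s

L = ½ρv²S·CL ⇒ v = √(2L/(ρ·S·CL))
v = √(2 × 7.7×10^5 / (0.368 × 136 × 1.15)) = √26760 = 164 m/s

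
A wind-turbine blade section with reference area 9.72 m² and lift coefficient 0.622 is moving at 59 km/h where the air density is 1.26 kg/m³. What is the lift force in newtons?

Convert speed: v = 59 km/h ÷ 3.6 = 16.39 m/s.
Dynamic pressure q = ½ρv² = ½ × 1.26 × 16.39² = 169.2 Pa.
L = q·S·CL = 169.2 × 9.72 × 0.622 = 1020 N

L = 1020 N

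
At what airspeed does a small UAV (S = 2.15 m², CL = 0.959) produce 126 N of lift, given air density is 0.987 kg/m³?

v = 11.1 m/s

L = ½ρv²S·CL ⇒ v = √(2L/(ρ·S·CL))
v = √(2 × 126 / (0.987 × 2.15 × 0.959)) = √123.8 = 11.1 m/s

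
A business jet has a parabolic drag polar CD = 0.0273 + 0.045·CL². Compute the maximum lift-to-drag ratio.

(L/D)max = 14.3

For CD = CD0 + K·CL², (L/D)max occurs at CL* = √(CD0/K) and equals 1/(2√(K·CD0)).
(L/D)max = 1/(2√(0.045 × 0.0273)) = 1/(2 × 0.03505) = 14.3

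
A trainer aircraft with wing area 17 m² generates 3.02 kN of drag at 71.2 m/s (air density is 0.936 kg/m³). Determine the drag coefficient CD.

CD = 0.0749

From D = ½ρv²S·CD, rearranging gives CD = 2D/(ρv²S).
CD = 2 × 3020 / (0.936 × 71.2² × 17) = 0.0749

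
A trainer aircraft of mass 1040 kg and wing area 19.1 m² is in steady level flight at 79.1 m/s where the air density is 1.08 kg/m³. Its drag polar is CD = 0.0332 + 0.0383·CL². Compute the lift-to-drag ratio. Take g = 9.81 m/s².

L/D = 4.63

Level flight ⇒ L = W = m·g = 1040 × 9.81 = 10202 N.
Dynamic pressure q = 0.5 × 1.08 × 79.1² = 3379 Pa.
Required CL = L/(qS) = 10202/(3379·19.1) = 0.1581.
CD = 0.0332 + 0.0383 × 0.1581² = 0.03416.
L/D = CL/CD = 0.1581 / 0.03416 = 4.63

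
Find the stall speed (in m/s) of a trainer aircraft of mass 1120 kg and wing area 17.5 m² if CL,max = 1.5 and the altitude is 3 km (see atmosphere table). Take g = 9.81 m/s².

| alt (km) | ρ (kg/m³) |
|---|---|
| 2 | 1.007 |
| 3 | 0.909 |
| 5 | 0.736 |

V_stall = 30.3 m/s

At 3 km, from the table: ρ = 0.909 kg/m³.
Weight W = mg = 1120 × 9.81 = 10990 N.
From L = ½ρV²S·CL,max = W: V_stall = √(2W/(ρSCL,max)) = √(2·10990/(0.909·17.5·1.5))
V_stall = √920.9 = 30.3 m/s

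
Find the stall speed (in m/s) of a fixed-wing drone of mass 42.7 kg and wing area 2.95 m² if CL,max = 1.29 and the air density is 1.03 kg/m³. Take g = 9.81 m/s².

V_stall = 14.6 m/s

At stall, lift equals weight: L = W = m·g = 42.7 × 9.81 = 418.9 N.
V_stall = √(2W/(ρ·S·CL,max)) = √(2 × 418.9 / (1.03 × 2.95 × 1.29))
V_stall = √213.7 = 14.6 m/s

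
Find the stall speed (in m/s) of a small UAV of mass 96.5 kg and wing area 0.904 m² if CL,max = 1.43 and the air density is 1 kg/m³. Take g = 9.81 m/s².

Stall occurs when L = W at CL,max. W = mg = 96.5 × 9.81 = 946.7 N.
V_stall = √(2W/(ρ·S·CL,max)) = √(2 × 946.7 / (1 × 0.904 × 1.43))
V_stall = √1465 = 38.3 m/s

V_stall = 38.3 m/s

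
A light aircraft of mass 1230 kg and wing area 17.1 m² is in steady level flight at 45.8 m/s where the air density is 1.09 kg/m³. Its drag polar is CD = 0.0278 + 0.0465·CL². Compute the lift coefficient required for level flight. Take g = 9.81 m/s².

CL = 0.617

Weight W = mg = 1230 × 9.81 = 12066 N; in level flight L = W.
q = ½ρv² = ½ × 1.09 × 45.8² = 1143 Pa.
CL = W/(q·S) = 12066 / (1143 × 17.1) = 0.6172.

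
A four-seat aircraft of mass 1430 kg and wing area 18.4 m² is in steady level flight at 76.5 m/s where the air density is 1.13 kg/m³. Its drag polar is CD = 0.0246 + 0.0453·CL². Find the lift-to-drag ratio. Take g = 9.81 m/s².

Level flight ⇒ L = W = m·g = 1430 × 9.81 = 14028 N.
Dynamic pressure q = 0.5 × 1.13 × 76.5² = 3307 Pa.
Required CL = L/(qS) = 14028/(3307·18.4) = 0.2306.
CD = 0.0246 + 0.0453 × 0.2306² = 0.02701.
L/D = CL/CD = 0.2306 / 0.02701 = 8.54

L/D = 8.54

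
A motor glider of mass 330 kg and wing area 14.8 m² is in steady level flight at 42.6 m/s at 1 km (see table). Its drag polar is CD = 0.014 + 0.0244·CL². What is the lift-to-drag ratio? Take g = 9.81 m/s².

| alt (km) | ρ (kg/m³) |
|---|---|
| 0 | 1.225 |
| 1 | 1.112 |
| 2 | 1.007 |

At 1 km, from the table: ρ = 1.112 kg/m³.
Level flight ⇒ L = W = m·g = 330 × 9.81 = 3237.3 N.
Dynamic pressure q = 0.5 × 1.112 × 42.6² = 1009 Pa.
Required CL = L/(qS) = 3237.3/(1009·14.8) = 0.2168.
CD = 0.014 + 0.0244 × 0.2168² = 0.01515.
L/D = CL/CD = 0.2168 / 0.01515 = 14.3

L/D = 14.3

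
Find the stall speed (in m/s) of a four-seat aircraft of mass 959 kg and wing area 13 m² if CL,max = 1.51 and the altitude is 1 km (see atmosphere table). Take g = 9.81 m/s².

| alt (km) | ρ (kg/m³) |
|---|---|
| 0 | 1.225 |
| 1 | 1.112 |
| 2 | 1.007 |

V_stall = 29.4 m/s

At 1 km, from the table: ρ = 1.112 kg/m³.
At stall, lift equals weight: L = W = m·g = 959 × 9.81 = 9408 N.
V_stall = √(2W/(ρ·S·CL,max)) = √(2 × 9408 / (1.112 × 13 × 1.51))
V_stall = √862 = 29.4 m/s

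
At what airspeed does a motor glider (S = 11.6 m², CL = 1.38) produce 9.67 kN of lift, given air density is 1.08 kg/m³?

v = 33.4 m/s

L = ½ρv²S·CL ⇒ v = √(2L/(ρ·S·CL))
v = √(2 × 9670 / (1.08 × 11.6 × 1.38)) = √1119 = 33.4 m/s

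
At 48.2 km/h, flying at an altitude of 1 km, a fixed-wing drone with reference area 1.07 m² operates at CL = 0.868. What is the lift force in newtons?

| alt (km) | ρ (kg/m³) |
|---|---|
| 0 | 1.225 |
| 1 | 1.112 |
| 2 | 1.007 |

L = 92.6 N

At 1 km, from the table: ρ = 1.112 kg/m³.
Convert speed: v = 48.2 km/h ÷ 3.6 = 13.39 m/s.
L = ½ρv²S·CL = ½ × 1.112 × 13.39² × 1.07 × 0.868 = 92.6 N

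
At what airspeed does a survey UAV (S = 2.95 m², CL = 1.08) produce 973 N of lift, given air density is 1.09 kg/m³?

L = ½ρv²S·CL ⇒ v = √(2L/(ρ·S·CL))
v = √(2 × 973 / (1.09 × 2.95 × 1.08)) = √560.4 = 23.7 m/s

v = 23.7 m/s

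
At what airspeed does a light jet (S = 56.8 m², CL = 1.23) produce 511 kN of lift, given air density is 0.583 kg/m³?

v = 158 m/s

L = ½ρv²S·CL ⇒ v = √(2L/(ρ·S·CL))
v = √(2 × 5.11×10^5 / (0.583 × 56.8 × 1.23)) = √25090 = 158 m/s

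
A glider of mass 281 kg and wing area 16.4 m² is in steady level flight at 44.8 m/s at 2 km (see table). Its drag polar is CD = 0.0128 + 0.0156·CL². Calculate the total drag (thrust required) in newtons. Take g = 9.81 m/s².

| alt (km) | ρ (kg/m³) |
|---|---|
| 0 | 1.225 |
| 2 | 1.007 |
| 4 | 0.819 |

D = 219 N

At 2 km, from the table: ρ = 1.007 kg/m³.
Level flight ⇒ L = W = m·g = 281 × 9.81 = 2756.6 N.
q = ½ρv² = ½ × 1.007 × 44.8² = 1011 Pa.
CL = W/(q·S) = 2756.6 / (1011 × 16.4) = 0.1663.
CD = 0.0128 + 0.0156 × 0.1663² = 0.01323.
D = q·S·CD = 1011 × 16.4 × 0.01323 = 219.3 N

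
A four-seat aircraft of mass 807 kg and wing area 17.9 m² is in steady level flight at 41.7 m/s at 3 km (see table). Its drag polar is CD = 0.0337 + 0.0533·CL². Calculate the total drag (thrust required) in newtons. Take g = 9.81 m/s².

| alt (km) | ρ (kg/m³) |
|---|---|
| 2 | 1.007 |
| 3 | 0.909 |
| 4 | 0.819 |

D = 713 N

At 3 km, from the table: ρ = 0.909 kg/m³.
Level flight ⇒ L = W = m·g = 807 × 9.81 = 7916.7 N.
q = ½ρv² = ½ × 0.909 × 41.7² = 790.3 Pa.
CL = W/(q·S) = 7916.7 / (790.3 × 17.9) = 0.5596.
CD = 0.0337 + 0.0533 × 0.5596² = 0.05039.
D = q·S·CD = 790.3 × 17.9 × 0.05039 = 712.9 N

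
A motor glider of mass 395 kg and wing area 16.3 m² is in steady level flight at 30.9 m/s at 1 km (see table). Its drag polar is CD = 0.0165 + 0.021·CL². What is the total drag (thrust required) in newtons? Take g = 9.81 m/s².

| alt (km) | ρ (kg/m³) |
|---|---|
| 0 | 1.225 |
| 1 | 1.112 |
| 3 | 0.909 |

D = 179 N

At 1 km, from the table: ρ = 1.112 kg/m³.
In steady level flight, lift balances weight: W = mg = 395 × 9.81 = 3875 N.
Dynamic pressure q = 0.5 × 1.112 × 30.9² = 530.9 Pa.
CL = 2W/(ρv²S) = 2×3875/(1.112×30.9²×16.3) = 0.4478.
CD = 0.0165 + 0.021 × 0.4478² = 0.02071.
D = q·S·CD = 530.9 × 16.3 × 0.02071 = 179.2 N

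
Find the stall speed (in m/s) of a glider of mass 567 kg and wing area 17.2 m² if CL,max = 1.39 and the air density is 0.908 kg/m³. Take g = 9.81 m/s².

Weight W = mg = 567 × 9.81 = 5562 N.
V_stall = √(2W/(ρ·S·CL,max)) = √(2 × 5562 / (0.908 × 17.2 × 1.39))
V_stall = √512.5 = 22.6 m/s

V_stall = 22.6 m/s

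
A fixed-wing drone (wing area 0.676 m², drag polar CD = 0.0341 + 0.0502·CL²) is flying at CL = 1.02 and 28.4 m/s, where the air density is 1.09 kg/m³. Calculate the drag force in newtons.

CD = 0.0341 + 0.0502 × 1.02² = 0.08633
D = ½ρv²S·CD = ½ × 1.09 × 28.4² × 0.676 × 0.08633 = 25.7 N

D = 25.7 N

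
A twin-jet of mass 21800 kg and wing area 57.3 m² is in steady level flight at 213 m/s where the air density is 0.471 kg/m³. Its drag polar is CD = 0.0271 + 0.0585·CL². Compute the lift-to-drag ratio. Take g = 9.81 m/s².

In steady level flight, lift balances weight: W = mg = 21800 × 9.81 = 2.1386×10^5 N.
Dynamic pressure q = 0.5 × 0.471 × 213² = 10680 Pa.
Required CL = L/(qS) = 2.1386×10^5/(10680·57.3) = 0.3493.
CD = 0.0271 + 0.0585 × 0.3493² = 0.03424.
L/D = CL/CD = 0.3493 / 0.03424 = 10.2

L/D = 10.2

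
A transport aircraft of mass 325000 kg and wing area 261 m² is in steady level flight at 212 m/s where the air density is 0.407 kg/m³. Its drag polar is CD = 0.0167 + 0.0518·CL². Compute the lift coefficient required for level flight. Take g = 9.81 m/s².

Level flight ⇒ L = W = m·g = 325000 × 9.81 = 3.1882×10^6 N.
q = ½ρv² = ½ × 0.407 × 212² = 9146 Pa.
CL = W/(q·S) = 3.1882×10^6 / (9146 × 261) = 1.336.

CL = 1.34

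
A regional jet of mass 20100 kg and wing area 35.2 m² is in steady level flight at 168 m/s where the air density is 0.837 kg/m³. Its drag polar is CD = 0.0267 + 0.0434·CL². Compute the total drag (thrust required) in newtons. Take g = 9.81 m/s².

Weight W = mg = 20100 × 9.81 = 1.9718×10^5 N; in level flight L = W.
Dynamic pressure q = 0.5 × 0.837 × 168² = 11810 Pa.
CL = W/(q·S) = 1.9718×10^5 / (11810 × 35.2) = 0.4743.
CD = 0.0267 + 0.0434 × 0.4743² = 0.03646.
D = q·S·CD = 11810 × 35.2 × 0.03646 = 15160 N

D = 15200 N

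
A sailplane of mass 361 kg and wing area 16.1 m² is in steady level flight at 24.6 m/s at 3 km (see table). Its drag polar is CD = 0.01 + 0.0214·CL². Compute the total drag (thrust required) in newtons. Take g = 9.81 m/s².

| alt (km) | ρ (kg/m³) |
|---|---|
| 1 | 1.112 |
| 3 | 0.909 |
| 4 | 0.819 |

D = 105 N

At 3 km, from the table: ρ = 0.909 kg/m³.
Weight W = mg = 361 × 9.81 = 3541.4 N; in level flight L = W.
Dynamic pressure q = 0.5 × 0.909 × 24.6² = 275 Pa.
Required CL = L/(qS) = 3541.4/(275·16.1) = 0.7997.
CD = 0.01 + 0.0214 × 0.7997² = 0.02369.
D = q·S·CD = 275 × 16.1 × 0.02369 = 104.9 N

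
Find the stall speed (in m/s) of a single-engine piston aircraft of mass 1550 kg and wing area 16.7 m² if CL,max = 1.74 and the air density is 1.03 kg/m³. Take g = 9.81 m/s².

Weight W = mg = 1550 × 9.81 = 15210 N.
From L = ½ρV²S·CL,max = W: V_stall = √(2W/(ρSCL,max)) = √(2·15210/(1.03·16.7·1.74))
V_stall = √1016 = 31.9 m/s

V_stall = 31.9 m/s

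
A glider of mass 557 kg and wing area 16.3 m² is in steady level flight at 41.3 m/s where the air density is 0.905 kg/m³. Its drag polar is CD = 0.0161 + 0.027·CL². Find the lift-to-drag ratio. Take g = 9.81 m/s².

Level flight ⇒ L = W = m·g = 557 × 9.81 = 5464.2 N.
q = ½ρv² = ½ × 0.905 × 41.3² = 771.8 Pa.
Required CL = L/(qS) = 5464.2/(771.8·16.3) = 0.4343.
CD = 0.0161 + 0.027 × 0.4343² = 0.02119.
L/D = CL/CD = 0.4343 / 0.02119 = 20.5

L/D = 20.5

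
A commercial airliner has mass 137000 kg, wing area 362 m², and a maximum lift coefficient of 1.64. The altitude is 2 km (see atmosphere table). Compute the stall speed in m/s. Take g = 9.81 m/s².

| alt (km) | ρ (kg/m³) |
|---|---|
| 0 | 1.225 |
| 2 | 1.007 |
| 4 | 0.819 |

V_stall = 67.1 m/s

At 2 km, from the table: ρ = 1.007 kg/m³.
Stall occurs when L = W at CL,max. W = mg = 137000 × 9.81 = 1.344×10^6 N.
V_stall = √(2W/(ρ·S·CL,max)) = √(2 × 1.344×10^6 / (1.007 × 362 × 1.64))
V_stall = √4496 = 67.1 m/s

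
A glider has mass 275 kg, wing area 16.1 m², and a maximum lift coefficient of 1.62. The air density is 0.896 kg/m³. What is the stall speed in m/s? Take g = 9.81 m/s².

V_stall = 15.2 m/s

Stall occurs when L = W at CL,max. W = mg = 275 × 9.81 = 2698 N.
V_stall = √(2W/(ρ·S·CL,max)) = √(2 × 2698 / (0.896 × 16.1 × 1.62))
V_stall = √230.9 = 15.2 m/s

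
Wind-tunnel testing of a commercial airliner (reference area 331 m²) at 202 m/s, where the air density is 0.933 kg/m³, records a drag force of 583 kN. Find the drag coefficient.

From D = ½ρv²S·CD, rearranging gives CD = 2D/(ρv²S).
CD = 2 × 5.83×10^5 / (0.933 × 202² × 331) = 0.0925

CD = 0.0925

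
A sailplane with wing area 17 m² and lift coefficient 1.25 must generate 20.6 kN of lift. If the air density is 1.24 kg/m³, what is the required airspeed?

L = ½ρv²S·CL ⇒ v = √(2L/(ρ·S·CL))
v = √(2 × 20600 / (1.24 × 17 × 1.25)) = √1564 = 39.5 m/s

v = 39.5 m/s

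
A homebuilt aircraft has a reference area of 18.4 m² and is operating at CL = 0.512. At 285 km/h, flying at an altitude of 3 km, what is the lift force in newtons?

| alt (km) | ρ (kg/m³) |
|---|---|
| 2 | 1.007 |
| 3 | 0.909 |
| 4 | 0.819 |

At 3 km, from the table: ρ = 0.909 kg/m³.
Convert speed: v = 285 km/h ÷ 3.6 = 79.17 m/s.
Dynamic pressure q = ½ρv² = ½ × 0.909 × 79.17² = 2849 Pa.
L = q·S·CL = 2849 × 18.4 × 0.512 = 26800 N ≈ 26.8 kN

L = 26800 N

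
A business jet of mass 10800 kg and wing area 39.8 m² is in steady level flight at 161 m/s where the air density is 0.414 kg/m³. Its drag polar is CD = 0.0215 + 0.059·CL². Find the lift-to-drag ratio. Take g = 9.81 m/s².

L/D = 13.8

Level flight ⇒ L = W = m·g = 10800 × 9.81 = 1.0595×10^5 N.
Dynamic pressure q = 0.5 × 0.414 × 161² = 5366 Pa.
Required CL = L/(qS) = 1.0595×10^5/(5366·39.8) = 0.4961.
CD = 0.0215 + 0.059 × 0.4961² = 0.03602.
L/D = CL/CD = 0.4961 / 0.03602 = 13.8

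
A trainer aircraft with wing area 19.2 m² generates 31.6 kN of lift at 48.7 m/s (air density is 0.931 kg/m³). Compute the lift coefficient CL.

CL = 1.49

From L = ½ρv²S·CL, rearranging gives CL = 2L/(ρv²S).
CL = 2 × 31600 / (0.931 × 48.7² × 19.2) = 1.49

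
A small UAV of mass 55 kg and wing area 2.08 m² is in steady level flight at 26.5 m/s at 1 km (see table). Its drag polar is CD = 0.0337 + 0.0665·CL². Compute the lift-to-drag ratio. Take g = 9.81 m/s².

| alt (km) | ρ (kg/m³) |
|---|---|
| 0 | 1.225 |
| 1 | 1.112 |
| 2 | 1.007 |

L/D = 10.5

At 1 km, from the table: ρ = 1.112 kg/m³.
Level flight ⇒ L = W = m·g = 55 × 9.81 = 539.55 N.
Dynamic pressure q = 0.5 × 1.112 × 26.5² = 390.5 Pa.
CL = 2W/(ρv²S) = 2×539.55/(1.112×26.5²×2.08) = 0.6644.
CD = 0.0337 + 0.0665 × 0.6644² = 0.06305.
L/D = CL/CD = 0.6644 / 0.06305 = 10.5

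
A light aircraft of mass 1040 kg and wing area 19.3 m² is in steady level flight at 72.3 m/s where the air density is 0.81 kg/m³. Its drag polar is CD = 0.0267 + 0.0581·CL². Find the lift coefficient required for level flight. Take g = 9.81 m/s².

CL = 0.25

Weight W = mg = 1040 × 9.81 = 10202 N; in level flight L = W.
q = ½ρv² = ½ × 0.81 × 72.3² = 2117 Pa.
Required CL = L/(qS) = 10202/(2117·19.3) = 0.2497.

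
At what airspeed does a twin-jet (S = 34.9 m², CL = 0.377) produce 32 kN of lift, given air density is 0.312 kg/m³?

v = 125 m/s

L = ½ρv²S·CL ⇒ v = √(2L/(ρ·S·CL))
v = √(2 × 32000 / (0.312 × 34.9 × 0.377)) = √15590 = 125 m/s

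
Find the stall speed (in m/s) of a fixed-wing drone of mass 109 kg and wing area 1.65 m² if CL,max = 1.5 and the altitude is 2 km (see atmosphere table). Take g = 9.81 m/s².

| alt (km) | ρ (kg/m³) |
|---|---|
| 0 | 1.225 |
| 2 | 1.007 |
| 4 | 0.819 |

At 2 km, from the table: ρ = 1.007 kg/m³.
Weight W = mg = 109 × 9.81 = 1069 N.
From L = ½ρV²S·CL,max = W: V_stall = √(2W/(ρSCL,max)) = √(2·1069/(1.007·1.65·1.5))
V_stall = √858.1 = 29.3 m/s

V_stall = 29.3 m/s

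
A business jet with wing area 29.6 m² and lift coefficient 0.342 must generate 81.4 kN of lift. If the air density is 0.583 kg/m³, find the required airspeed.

v = 166 m/s

L = ½ρv²S·CL ⇒ v = √(2L/(ρ·S·CL))
v = √(2 × 81400 / (0.583 × 29.6 × 0.342)) = √27580 = 166 m/s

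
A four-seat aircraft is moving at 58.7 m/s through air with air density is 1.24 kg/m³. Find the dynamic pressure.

q = ½ρv² = ½ × 1.24 × 58.7² = 2140 Pa

q = 2140 Pa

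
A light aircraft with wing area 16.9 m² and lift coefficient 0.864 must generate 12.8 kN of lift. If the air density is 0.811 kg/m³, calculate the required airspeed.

L = ½ρv²S·CL ⇒ v = √(2L/(ρ·S·CL))
v = √(2 × 12800 / (0.811 × 16.9 × 0.864)) = √2162 = 46.5 m/s

v = 46.5 m/s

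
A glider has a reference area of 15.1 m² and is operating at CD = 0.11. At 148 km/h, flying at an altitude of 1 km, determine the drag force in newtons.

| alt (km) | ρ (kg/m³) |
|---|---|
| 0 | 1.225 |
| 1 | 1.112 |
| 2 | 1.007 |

D = 1560 N

At 1 km, from the table: ρ = 1.112 kg/m³.
Convert speed: v = 148 km/h ÷ 3.6 = 41.11 m/s.
Dynamic pressure q = ½ρv² = ½ × 1.112 × 41.11² = 939.7 Pa.
D = q·S·CD = 939.7 × 15.1 × 0.11 = 1560 N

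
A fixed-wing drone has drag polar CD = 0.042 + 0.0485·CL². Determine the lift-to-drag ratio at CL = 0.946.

L/D = 11.1

CD = 0.042 + 0.0485 × 0.946² = 0.0854
L/D = CL/CD = 0.946 / 0.0854 = 11.1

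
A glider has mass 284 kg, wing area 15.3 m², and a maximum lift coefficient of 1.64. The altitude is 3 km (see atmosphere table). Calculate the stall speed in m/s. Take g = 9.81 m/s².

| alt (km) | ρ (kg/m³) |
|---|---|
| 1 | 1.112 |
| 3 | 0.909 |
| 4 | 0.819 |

At 3 km, from the table: ρ = 0.909 kg/m³.
Stall occurs when L = W at CL,max. W = mg = 284 × 9.81 = 2786 N.
From L = ½ρV²S·CL,max = W: V_stall = √(2W/(ρSCL,max)) = √(2·2786/(0.909·15.3·1.64))
V_stall = √244.3 = 15.6 m/s

V_stall = 15.6 m/s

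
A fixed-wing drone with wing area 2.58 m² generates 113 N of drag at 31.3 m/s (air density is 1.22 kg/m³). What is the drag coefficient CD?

From D = ½ρv²S·CD, rearranging gives CD = 2D/(ρv²S).
CD = 2 × 113 / (1.22 × 31.3² × 2.58) = 0.0733

CD = 0.0733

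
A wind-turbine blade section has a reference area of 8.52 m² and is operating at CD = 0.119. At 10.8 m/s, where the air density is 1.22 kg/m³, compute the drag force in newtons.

D = 72.1 N

Dynamic pressure q = ½ρv² = ½ × 1.22 × 10.8² = 71.15 Pa.
D = q·S·CD = 71.15 × 8.52 × 0.119 = 72.1 N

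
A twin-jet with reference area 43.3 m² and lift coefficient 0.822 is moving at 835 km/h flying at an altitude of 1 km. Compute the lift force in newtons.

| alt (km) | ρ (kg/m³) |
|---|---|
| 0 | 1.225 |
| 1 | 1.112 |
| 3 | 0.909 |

At 1 km, from the table: ρ = 1.112 kg/m³.
Convert speed: v = 835 km/h ÷ 3.6 = 231.9 m/s.
L = ½ρv²S·CL = ½ × 1.112 × 231.9² × 43.3 × 0.822 = 1.06×10^6 N ≈ 1060 kN

L = 1.06×10^6 N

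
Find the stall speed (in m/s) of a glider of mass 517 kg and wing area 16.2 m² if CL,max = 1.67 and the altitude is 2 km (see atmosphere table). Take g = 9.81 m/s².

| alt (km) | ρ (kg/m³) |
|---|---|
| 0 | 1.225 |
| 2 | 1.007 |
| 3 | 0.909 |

At 2 km, from the table: ρ = 1.007 kg/m³.
Stall occurs when L = W at CL,max. W = mg = 517 × 9.81 = 5072 N.
V_stall = √(2W/(ρ·S·CL,max)) = √(2 × 5072 / (1.007 × 16.2 × 1.67))
V_stall = √372.3 = 19.3 m/s

V_stall = 19.3 m/s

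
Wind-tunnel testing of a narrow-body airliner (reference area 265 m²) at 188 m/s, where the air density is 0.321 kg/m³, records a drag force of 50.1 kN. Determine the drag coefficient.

CD = 0.0333

From D = ½ρv²S·CD, rearranging gives CD = 2D/(ρv²S).
CD = 2 × 50100 / (0.321 × 188² × 265) = 0.0333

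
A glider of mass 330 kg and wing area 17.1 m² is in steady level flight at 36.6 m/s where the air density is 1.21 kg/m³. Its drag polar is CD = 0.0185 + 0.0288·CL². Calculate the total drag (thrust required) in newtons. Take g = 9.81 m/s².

In steady level flight, lift balances weight: W = mg = 330 × 9.81 = 3237.3 N.
q = ½ρv² = ½ × 1.21 × 36.6² = 810.4 Pa.
Required CL = L/(qS) = 3237.3/(810.4·17.1) = 0.2336.
CD = 0.0185 + 0.0288 × 0.2336² = 0.02007.
D = q·S·CD = 810.4 × 17.1 × 0.02007 = 278.2 N

D = 278 N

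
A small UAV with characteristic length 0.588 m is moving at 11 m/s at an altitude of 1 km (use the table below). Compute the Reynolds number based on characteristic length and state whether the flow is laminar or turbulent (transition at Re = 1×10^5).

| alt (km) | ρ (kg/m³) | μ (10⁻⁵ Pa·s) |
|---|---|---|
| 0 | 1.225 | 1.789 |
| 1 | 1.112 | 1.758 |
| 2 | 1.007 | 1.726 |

At 1 km, from the table: ρ = 1.112 kg/m³, μ = 1.758×10⁻⁵ Pa·s.
Re = ρ·v·c/μ = 1.112 × 11 × 0.588 / (1.758×10⁻⁵) = 4.09×10^5
Since 4.09×10^5 > 1×10^5, the flow is turbulent.

Re = 4.09×10^5 (turbulent)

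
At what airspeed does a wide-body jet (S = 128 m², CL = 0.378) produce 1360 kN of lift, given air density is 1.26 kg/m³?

L = ½ρv²S·CL ⇒ v = √(2L/(ρ·S·CL))
v = √(2 × 1.36×10^6 / (1.26 × 128 × 0.378)) = √44620 = 211 m/s

v = 211 m/s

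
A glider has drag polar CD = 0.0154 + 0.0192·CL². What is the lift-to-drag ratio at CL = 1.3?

CD = 0.0154 + 0.0192 × 1.3² = 0.04785
L/D = CL/CD = 1.3 / 0.04785 = 27.2

L/D = 27.2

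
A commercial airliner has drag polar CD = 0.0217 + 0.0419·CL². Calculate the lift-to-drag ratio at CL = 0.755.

CD = 0.0217 + 0.0419 × 0.755² = 0.04558
L/D = CL/CD = 0.755 / 0.04558 = 16.6

L/D = 16.6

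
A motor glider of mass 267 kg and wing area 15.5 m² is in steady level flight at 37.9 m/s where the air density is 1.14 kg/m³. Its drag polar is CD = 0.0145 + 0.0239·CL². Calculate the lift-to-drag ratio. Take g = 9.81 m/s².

L/D = 13.3

In steady level flight, lift balances weight: W = mg = 267 × 9.81 = 2619.3 N.
q = ½ρv² = ½ × 1.14 × 37.9² = 818.8 Pa.
CL = W/(q·S) = 2619.3 / (818.8 × 15.5) = 0.2064.
CD = 0.0145 + 0.0239 × 0.2064² = 0.01552.
L/D = CL/CD = 0.2064 / 0.01552 = 13.3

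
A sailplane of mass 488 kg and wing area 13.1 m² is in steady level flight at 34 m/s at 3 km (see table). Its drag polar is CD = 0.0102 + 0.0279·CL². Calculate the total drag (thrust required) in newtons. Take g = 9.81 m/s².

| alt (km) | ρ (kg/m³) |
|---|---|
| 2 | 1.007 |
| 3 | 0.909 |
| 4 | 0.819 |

D = 163 N

At 3 km, from the table: ρ = 0.909 kg/m³.
Level flight ⇒ L = W = m·g = 488 × 9.81 = 4787.3 N.
Dynamic pressure q = 0.5 × 0.909 × 34² = 525.4 Pa.
Required CL = L/(qS) = 4787.3/(525.4·13.1) = 0.6955.
CD = 0.0102 + 0.0279 × 0.6955² = 0.0237.
D = q·S·CD = 525.4 × 13.1 × 0.0237 = 163.1 N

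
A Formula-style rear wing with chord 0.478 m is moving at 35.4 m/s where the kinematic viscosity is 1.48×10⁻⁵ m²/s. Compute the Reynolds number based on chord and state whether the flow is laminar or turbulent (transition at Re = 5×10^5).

Re = 1.14×10^6 (turbulent)

Re = v·c/ν = 35.4 × 0.478 / (1.48×10⁻⁵) = 1.14×10^6
Since 1.14×10^6 > 5×10^5, the flow is turbulent.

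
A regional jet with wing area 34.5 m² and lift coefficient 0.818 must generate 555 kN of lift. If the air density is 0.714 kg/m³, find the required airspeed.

L = ½ρv²S·CL ⇒ v = √(2L/(ρ·S·CL))
v = √(2 × 5.55×10^5 / (0.714 × 34.5 × 0.818)) = √55090 = 235 m/s

v = 235 m/s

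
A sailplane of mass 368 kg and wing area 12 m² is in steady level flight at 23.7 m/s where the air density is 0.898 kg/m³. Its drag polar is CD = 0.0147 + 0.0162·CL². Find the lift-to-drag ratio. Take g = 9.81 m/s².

Level flight ⇒ L = W = m·g = 368 × 9.81 = 3610.1 N.
q = ½ρv² = ½ × 0.898 × 23.7² = 252.2 Pa.
Required CL = L/(qS) = 3610.1/(252.2·12) = 1.193.
CD = 0.0147 + 0.0162 × 1.193² = 0.03775.
L/D = CL/CD = 1.193 / 0.03775 = 31.6

L/D = 31.6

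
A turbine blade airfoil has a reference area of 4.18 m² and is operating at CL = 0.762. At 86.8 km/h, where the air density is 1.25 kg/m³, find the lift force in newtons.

Convert speed: v = 86.8 km/h ÷ 3.6 = 24.11 m/s.
Dynamic pressure q = ½ρv² = ½ × 1.25 × 24.11² = 363.3 Pa.
L = q·S·CL = 363.3 × 4.18 × 0.762 = 1160 N

L = 1160 N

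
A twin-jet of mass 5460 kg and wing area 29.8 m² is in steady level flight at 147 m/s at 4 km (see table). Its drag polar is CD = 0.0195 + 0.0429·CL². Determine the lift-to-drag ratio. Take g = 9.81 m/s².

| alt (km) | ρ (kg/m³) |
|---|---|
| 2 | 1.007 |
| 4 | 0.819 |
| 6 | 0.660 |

At 4 km, from the table: ρ = 0.819 kg/m³.
Level flight ⇒ L = W = m·g = 5460 × 9.81 = 53563 N.
q = ½ρv² = ½ × 0.819 × 147² = 8849 Pa.
CL = W/(q·S) = 53563 / (8849 × 29.8) = 0.2031.
CD = 0.0195 + 0.0429 × 0.2031² = 0.02127.
L/D = CL/CD = 0.2031 / 0.02127 = 9.55

L/D = 9.55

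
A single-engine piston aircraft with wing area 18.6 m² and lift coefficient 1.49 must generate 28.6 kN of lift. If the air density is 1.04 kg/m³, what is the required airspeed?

v = 44.5 m/s

L = ½ρv²S·CL ⇒ v = √(2L/(ρ·S·CL))
v = √(2 × 28600 / (1.04 × 18.6 × 1.49)) = √1985 = 44.5 m/s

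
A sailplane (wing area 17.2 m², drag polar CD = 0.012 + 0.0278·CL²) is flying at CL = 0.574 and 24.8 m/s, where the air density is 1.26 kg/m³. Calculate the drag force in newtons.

CD = 0.012 + 0.0278 × 0.574² = 0.02116
D = ½ρv²S·CD = ½ × 1.26 × 24.8² × 17.2 × 0.02116 = 141 N

D = 141 N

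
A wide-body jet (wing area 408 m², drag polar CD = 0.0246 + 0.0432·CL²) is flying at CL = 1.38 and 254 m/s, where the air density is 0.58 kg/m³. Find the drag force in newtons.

D = 8.16×10^5 N

CD = 0.0246 + 0.0432 × 1.38² = 0.1069
D = ½ρv²S·CD = ½ × 0.58 × 254² × 408 × 0.1069 = 8.16×10^5 N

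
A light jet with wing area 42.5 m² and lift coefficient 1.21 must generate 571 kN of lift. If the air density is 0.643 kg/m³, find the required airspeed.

L = ½ρv²S·CL ⇒ v = √(2L/(ρ·S·CL))
v = √(2 × 5.71×10^5 / (0.643 × 42.5 × 1.21)) = √34540 = 186 m/s

v = 186 m/s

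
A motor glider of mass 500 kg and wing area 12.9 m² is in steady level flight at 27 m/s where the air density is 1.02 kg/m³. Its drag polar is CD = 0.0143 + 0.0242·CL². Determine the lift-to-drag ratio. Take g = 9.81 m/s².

Weight W = mg = 500 × 9.81 = 4905 N; in level flight L = W.
Dynamic pressure q = 0.5 × 1.02 × 27² = 371.8 Pa.
CL = W/(q·S) = 4905 / (371.8 × 12.9) = 1.023.
CD = 0.0143 + 0.0242 × 1.023² = 0.03961.
L/D = CL/CD = 1.023 / 0.03961 = 25.8

L/D = 25.8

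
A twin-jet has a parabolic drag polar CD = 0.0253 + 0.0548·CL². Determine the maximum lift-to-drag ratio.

(L/D)max = 13.4

For CD = CD0 + K·CL², (L/D)max occurs at CL* = √(CD0/K) and equals 1/(2√(K·CD0)).
(L/D)max = 1/(2√(0.0548 × 0.0253)) = 1/(2 × 0.03723) = 13.4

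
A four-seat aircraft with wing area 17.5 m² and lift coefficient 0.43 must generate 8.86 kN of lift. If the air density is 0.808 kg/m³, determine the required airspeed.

L = ½ρv²S·CL ⇒ v = √(2L/(ρ·S·CL))
v = √(2 × 8860 / (0.808 × 17.5 × 0.43)) = √2914 = 54 m/s

v = 54 m/s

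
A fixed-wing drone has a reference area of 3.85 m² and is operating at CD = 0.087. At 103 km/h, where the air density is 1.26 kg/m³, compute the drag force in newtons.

Convert speed: v = 103 km/h ÷ 3.6 = 28.61 m/s.
Dynamic pressure q = ½ρv² = ½ × 1.26 × 28.61² = 515.7 Pa.
D = q·S·CD = 515.7 × 3.85 × 0.087 = 173 N

D = 173 N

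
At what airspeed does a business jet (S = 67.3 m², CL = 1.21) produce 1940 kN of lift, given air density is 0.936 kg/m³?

v = 226 m/s

L = ½ρv²S·CL ⇒ v = √(2L/(ρ·S·CL))
v = √(2 × 1.94×10^6 / (0.936 × 67.3 × 1.21)) = √50900 = 226 m/s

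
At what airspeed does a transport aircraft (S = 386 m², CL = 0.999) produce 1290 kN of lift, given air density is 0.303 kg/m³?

L = ½ρv²S·CL ⇒ v = √(2L/(ρ·S·CL))
v = √(2 × 1.29×10^6 / (0.303 × 386 × 0.999)) = √22080 = 149 m/s

v = 149 m/s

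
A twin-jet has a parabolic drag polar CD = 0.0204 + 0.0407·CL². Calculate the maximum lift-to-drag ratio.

(L/D)max = 17.4

For CD = CD0 + K·CL², (L/D)max occurs at CL* = √(CD0/K) and equals 1/(2√(K·CD0)).
(L/D)max = 1/(2√(0.0407 × 0.0204)) = 1/(2 × 0.02881) = 17.4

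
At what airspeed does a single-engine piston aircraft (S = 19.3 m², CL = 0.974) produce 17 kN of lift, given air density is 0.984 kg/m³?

v = 42.9 m/s

L = ½ρv²S·CL ⇒ v = √(2L/(ρ·S·CL))
v = √(2 × 17000 / (0.984 × 19.3 × 0.974)) = √1838 = 42.9 m/s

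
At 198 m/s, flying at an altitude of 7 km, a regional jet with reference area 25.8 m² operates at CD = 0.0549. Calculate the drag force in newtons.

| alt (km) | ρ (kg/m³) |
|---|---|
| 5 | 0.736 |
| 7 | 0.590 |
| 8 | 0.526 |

At 7 km, from the table: ρ = 0.590 kg/m³.
Dynamic pressure q = ½ρv² = ½ × 0.59 × 198² = 11570 Pa.
D = q·S·CD = 11570 × 25.8 × 0.0549 = 16400 N ≈ 16.4 kN

D = 16400 N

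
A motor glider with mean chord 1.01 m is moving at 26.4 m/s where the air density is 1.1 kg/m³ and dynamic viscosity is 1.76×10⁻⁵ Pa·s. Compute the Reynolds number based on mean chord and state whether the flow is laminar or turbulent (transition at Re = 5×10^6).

Re = ρ·v·c/μ = 1.1 × 26.4 × 1.01 / (1.76×10⁻⁵) = 1.67×10^6
Since 1.67×10^6 < 5×10^6, the flow is laminar.

Re = 1.67×10^6 (laminar)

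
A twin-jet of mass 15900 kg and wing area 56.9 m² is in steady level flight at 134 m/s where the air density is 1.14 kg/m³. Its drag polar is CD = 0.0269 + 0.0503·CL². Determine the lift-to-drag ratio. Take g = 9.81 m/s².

Level flight ⇒ L = W = m·g = 15900 × 9.81 = 1.5598×10^5 N.
q = ½ρv² = ½ × 1.14 × 134² = 10230 Pa.
Required CL = L/(qS) = 1.5598×10^5/(10230·56.9) = 0.2678.
CD = 0.0269 + 0.0503 × 0.2678² = 0.03051.
L/D = CL/CD = 0.2678 / 0.03051 = 8.78

L/D = 8.78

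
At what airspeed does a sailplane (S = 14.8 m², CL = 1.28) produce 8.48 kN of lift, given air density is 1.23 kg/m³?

L = ½ρv²S·CL ⇒ v = √(2L/(ρ·S·CL))
v = √(2 × 8480 / (1.23 × 14.8 × 1.28)) = √727.9 = 27 m/s

v = 27 m/s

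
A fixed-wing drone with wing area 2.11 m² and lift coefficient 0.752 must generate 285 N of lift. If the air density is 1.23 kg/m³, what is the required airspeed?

L = ½ρv²S·CL ⇒ v = √(2L/(ρ·S·CL))
v = √(2 × 285 / (1.23 × 2.11 × 0.752)) = √292.1 = 17.1 m/s

v = 17.1 m/s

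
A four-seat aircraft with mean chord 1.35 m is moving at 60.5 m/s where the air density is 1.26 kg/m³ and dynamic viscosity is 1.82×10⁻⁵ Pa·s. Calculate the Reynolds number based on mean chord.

Re = ρ·v·c/μ = 1.26 × 60.5 × 1.35 / (1.82×10⁻⁵) = 5.65×10^6

Re = 5.65×10^6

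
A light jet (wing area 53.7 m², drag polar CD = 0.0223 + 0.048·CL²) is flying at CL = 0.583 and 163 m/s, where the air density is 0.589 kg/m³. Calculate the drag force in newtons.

CD = 0.0223 + 0.048 × 0.583² = 0.03861
D = ½ρv²S·CD = ½ × 0.589 × 163² × 53.7 × 0.03861 = 16200 N

D = 16200 N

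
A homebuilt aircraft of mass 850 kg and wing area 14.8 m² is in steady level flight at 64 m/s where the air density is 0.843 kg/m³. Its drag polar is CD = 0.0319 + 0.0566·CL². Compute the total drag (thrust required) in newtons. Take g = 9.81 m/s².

D = 969 N

In steady level flight, lift balances weight: W = mg = 850 × 9.81 = 8338.5 N.
Dynamic pressure q = 0.5 × 0.843 × 64² = 1726 Pa.
Required CL = L/(qS) = 8338.5/(1726·14.8) = 0.3263.
CD = 0.0319 + 0.0566 × 0.3263² = 0.03793.
D = q·S·CD = 1726 × 14.8 × 0.03793 = 969.1 N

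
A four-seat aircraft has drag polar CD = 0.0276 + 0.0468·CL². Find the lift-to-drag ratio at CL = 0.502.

L/D = 12.7

CD = 0.0276 + 0.0468 × 0.502² = 0.03939
L/D = CL/CD = 0.502 / 0.03939 = 12.7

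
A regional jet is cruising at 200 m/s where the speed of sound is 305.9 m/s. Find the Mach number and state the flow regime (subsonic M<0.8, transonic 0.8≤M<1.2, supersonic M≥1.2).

M = v/a = 200 / 305.9 = 0.654
M = 0.654 → subsonic.

M = 0.654 (subsonic)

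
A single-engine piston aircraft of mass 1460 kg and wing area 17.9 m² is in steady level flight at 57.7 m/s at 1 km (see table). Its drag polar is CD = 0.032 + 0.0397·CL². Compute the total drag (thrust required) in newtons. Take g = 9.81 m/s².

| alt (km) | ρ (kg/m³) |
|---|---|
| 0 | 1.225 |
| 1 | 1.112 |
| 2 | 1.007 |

D = 1310 N

At 1 km, from the table: ρ = 1.112 kg/m³.
In steady level flight, lift balances weight: W = mg = 1460 × 9.81 = 14323 N.
q = ½ρv² = ½ × 1.112 × 57.7² = 1851 Pa.
CL = 2W/(ρv²S) = 2×14323/(1.112×57.7²×17.9) = 0.4323.
CD = 0.032 + 0.0397 × 0.4323² = 0.03942.
D = q·S·CD = 1851 × 17.9 × 0.03942 = 1306 N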